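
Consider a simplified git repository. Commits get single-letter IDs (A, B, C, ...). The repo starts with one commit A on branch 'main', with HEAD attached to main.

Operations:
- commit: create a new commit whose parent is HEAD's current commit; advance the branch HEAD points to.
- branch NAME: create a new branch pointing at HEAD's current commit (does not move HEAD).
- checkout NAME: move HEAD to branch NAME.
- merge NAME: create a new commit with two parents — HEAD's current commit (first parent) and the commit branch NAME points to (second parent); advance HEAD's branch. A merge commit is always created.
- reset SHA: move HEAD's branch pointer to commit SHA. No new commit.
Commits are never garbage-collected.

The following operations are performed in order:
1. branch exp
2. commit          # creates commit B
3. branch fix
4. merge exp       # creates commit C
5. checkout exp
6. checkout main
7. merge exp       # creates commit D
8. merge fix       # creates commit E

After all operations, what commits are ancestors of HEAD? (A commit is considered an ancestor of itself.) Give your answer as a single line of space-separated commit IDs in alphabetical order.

Answer: A B C D E

Derivation:
After op 1 (branch): HEAD=main@A [exp=A main=A]
After op 2 (commit): HEAD=main@B [exp=A main=B]
After op 3 (branch): HEAD=main@B [exp=A fix=B main=B]
After op 4 (merge): HEAD=main@C [exp=A fix=B main=C]
After op 5 (checkout): HEAD=exp@A [exp=A fix=B main=C]
After op 6 (checkout): HEAD=main@C [exp=A fix=B main=C]
After op 7 (merge): HEAD=main@D [exp=A fix=B main=D]
After op 8 (merge): HEAD=main@E [exp=A fix=B main=E]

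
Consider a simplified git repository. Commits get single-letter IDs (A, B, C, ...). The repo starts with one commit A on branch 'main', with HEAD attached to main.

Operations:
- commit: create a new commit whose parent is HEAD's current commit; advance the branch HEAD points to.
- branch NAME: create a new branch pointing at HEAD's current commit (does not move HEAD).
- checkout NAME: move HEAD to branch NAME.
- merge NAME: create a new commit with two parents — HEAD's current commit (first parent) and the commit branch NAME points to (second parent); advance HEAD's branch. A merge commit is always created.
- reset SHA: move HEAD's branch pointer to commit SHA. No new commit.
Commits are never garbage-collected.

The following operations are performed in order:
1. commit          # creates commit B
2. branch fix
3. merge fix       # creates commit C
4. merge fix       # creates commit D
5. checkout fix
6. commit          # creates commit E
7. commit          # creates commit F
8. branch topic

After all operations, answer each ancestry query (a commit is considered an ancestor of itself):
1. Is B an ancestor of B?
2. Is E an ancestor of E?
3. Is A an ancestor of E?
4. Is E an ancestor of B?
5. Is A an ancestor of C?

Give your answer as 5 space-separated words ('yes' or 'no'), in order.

After op 1 (commit): HEAD=main@B [main=B]
After op 2 (branch): HEAD=main@B [fix=B main=B]
After op 3 (merge): HEAD=main@C [fix=B main=C]
After op 4 (merge): HEAD=main@D [fix=B main=D]
After op 5 (checkout): HEAD=fix@B [fix=B main=D]
After op 6 (commit): HEAD=fix@E [fix=E main=D]
After op 7 (commit): HEAD=fix@F [fix=F main=D]
After op 8 (branch): HEAD=fix@F [fix=F main=D topic=F]
ancestors(B) = {A,B}; B in? yes
ancestors(E) = {A,B,E}; E in? yes
ancestors(E) = {A,B,E}; A in? yes
ancestors(B) = {A,B}; E in? no
ancestors(C) = {A,B,C}; A in? yes

Answer: yes yes yes no yes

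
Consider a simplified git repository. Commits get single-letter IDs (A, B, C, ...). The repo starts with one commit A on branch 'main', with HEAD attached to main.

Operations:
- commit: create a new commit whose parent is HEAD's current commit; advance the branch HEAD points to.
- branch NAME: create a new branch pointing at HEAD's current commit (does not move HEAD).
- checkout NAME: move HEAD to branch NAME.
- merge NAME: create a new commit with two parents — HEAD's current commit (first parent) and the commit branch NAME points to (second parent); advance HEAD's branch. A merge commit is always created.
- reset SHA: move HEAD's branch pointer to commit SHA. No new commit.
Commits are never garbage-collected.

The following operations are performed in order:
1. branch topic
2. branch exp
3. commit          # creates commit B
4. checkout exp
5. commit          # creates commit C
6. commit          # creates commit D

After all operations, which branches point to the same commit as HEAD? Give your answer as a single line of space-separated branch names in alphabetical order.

Answer: exp

Derivation:
After op 1 (branch): HEAD=main@A [main=A topic=A]
After op 2 (branch): HEAD=main@A [exp=A main=A topic=A]
After op 3 (commit): HEAD=main@B [exp=A main=B topic=A]
After op 4 (checkout): HEAD=exp@A [exp=A main=B topic=A]
After op 5 (commit): HEAD=exp@C [exp=C main=B topic=A]
After op 6 (commit): HEAD=exp@D [exp=D main=B topic=A]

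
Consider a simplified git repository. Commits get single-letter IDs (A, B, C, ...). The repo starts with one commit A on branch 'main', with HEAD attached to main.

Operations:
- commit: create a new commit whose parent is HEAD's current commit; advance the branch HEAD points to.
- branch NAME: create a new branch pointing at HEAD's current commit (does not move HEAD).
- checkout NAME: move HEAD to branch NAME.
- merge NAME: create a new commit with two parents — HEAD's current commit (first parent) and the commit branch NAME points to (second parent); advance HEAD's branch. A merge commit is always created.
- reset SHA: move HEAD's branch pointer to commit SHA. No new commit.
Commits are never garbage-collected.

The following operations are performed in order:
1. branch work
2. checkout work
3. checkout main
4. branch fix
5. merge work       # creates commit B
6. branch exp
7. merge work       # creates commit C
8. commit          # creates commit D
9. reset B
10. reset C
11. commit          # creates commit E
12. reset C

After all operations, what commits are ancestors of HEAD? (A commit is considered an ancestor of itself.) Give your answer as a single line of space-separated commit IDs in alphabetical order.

After op 1 (branch): HEAD=main@A [main=A work=A]
After op 2 (checkout): HEAD=work@A [main=A work=A]
After op 3 (checkout): HEAD=main@A [main=A work=A]
After op 4 (branch): HEAD=main@A [fix=A main=A work=A]
After op 5 (merge): HEAD=main@B [fix=A main=B work=A]
After op 6 (branch): HEAD=main@B [exp=B fix=A main=B work=A]
After op 7 (merge): HEAD=main@C [exp=B fix=A main=C work=A]
After op 8 (commit): HEAD=main@D [exp=B fix=A main=D work=A]
After op 9 (reset): HEAD=main@B [exp=B fix=A main=B work=A]
After op 10 (reset): HEAD=main@C [exp=B fix=A main=C work=A]
After op 11 (commit): HEAD=main@E [exp=B fix=A main=E work=A]
After op 12 (reset): HEAD=main@C [exp=B fix=A main=C work=A]

Answer: A B C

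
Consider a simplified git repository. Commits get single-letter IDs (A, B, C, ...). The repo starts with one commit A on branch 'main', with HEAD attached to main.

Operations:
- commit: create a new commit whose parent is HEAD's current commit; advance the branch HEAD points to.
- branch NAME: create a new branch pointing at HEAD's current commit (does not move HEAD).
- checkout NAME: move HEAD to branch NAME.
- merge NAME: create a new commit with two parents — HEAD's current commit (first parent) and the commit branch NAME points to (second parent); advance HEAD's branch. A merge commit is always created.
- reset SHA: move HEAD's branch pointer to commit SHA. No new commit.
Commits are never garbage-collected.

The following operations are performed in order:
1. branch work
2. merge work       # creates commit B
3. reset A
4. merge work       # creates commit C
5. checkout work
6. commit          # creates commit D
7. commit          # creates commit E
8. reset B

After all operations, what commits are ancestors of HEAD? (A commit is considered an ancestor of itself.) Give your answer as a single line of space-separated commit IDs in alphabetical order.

After op 1 (branch): HEAD=main@A [main=A work=A]
After op 2 (merge): HEAD=main@B [main=B work=A]
After op 3 (reset): HEAD=main@A [main=A work=A]
After op 4 (merge): HEAD=main@C [main=C work=A]
After op 5 (checkout): HEAD=work@A [main=C work=A]
After op 6 (commit): HEAD=work@D [main=C work=D]
After op 7 (commit): HEAD=work@E [main=C work=E]
After op 8 (reset): HEAD=work@B [main=C work=B]

Answer: A B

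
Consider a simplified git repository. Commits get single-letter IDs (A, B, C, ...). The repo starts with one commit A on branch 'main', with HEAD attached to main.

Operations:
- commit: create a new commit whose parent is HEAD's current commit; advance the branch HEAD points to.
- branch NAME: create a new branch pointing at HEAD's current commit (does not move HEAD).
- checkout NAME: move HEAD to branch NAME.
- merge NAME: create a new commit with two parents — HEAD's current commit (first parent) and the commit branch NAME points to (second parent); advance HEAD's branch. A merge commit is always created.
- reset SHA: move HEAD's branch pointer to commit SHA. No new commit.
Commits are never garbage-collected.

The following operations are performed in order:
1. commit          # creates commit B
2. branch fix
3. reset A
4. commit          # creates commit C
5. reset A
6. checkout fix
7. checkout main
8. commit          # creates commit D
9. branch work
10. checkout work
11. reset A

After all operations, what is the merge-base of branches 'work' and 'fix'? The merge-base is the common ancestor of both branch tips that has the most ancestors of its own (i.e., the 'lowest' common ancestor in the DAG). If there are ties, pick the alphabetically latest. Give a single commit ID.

Answer: A

Derivation:
After op 1 (commit): HEAD=main@B [main=B]
After op 2 (branch): HEAD=main@B [fix=B main=B]
After op 3 (reset): HEAD=main@A [fix=B main=A]
After op 4 (commit): HEAD=main@C [fix=B main=C]
After op 5 (reset): HEAD=main@A [fix=B main=A]
After op 6 (checkout): HEAD=fix@B [fix=B main=A]
After op 7 (checkout): HEAD=main@A [fix=B main=A]
After op 8 (commit): HEAD=main@D [fix=B main=D]
After op 9 (branch): HEAD=main@D [fix=B main=D work=D]
After op 10 (checkout): HEAD=work@D [fix=B main=D work=D]
After op 11 (reset): HEAD=work@A [fix=B main=D work=A]
ancestors(work=A): ['A']
ancestors(fix=B): ['A', 'B']
common: ['A']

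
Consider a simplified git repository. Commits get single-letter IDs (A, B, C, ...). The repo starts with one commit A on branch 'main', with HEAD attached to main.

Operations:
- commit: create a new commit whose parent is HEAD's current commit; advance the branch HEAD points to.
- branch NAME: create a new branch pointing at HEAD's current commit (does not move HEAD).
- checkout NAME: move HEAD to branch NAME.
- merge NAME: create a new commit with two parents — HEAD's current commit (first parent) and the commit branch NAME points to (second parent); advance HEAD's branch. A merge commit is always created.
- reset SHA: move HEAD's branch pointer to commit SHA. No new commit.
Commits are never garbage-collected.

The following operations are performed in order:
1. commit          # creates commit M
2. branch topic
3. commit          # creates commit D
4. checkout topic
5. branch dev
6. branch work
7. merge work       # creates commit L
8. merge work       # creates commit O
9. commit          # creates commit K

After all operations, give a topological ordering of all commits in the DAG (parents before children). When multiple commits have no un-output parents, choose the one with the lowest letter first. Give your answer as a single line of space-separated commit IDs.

Answer: A M D L O K

Derivation:
After op 1 (commit): HEAD=main@M [main=M]
After op 2 (branch): HEAD=main@M [main=M topic=M]
After op 3 (commit): HEAD=main@D [main=D topic=M]
After op 4 (checkout): HEAD=topic@M [main=D topic=M]
After op 5 (branch): HEAD=topic@M [dev=M main=D topic=M]
After op 6 (branch): HEAD=topic@M [dev=M main=D topic=M work=M]
After op 7 (merge): HEAD=topic@L [dev=M main=D topic=L work=M]
After op 8 (merge): HEAD=topic@O [dev=M main=D topic=O work=M]
After op 9 (commit): HEAD=topic@K [dev=M main=D topic=K work=M]
commit A: parents=[]
commit D: parents=['M']
commit K: parents=['O']
commit L: parents=['M', 'M']
commit M: parents=['A']
commit O: parents=['L', 'M']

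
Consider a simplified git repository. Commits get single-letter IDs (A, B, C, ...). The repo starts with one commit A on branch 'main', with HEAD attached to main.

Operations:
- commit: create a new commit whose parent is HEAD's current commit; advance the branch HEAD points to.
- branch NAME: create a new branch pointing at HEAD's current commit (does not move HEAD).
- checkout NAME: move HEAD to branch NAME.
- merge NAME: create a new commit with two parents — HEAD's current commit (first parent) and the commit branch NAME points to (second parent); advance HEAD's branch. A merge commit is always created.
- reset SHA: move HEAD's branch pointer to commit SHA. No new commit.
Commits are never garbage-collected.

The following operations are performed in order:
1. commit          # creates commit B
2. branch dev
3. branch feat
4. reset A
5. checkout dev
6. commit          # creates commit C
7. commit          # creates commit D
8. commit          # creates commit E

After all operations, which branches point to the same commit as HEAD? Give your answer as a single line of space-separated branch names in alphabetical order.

Answer: dev

Derivation:
After op 1 (commit): HEAD=main@B [main=B]
After op 2 (branch): HEAD=main@B [dev=B main=B]
After op 3 (branch): HEAD=main@B [dev=B feat=B main=B]
After op 4 (reset): HEAD=main@A [dev=B feat=B main=A]
After op 5 (checkout): HEAD=dev@B [dev=B feat=B main=A]
After op 6 (commit): HEAD=dev@C [dev=C feat=B main=A]
After op 7 (commit): HEAD=dev@D [dev=D feat=B main=A]
After op 8 (commit): HEAD=dev@E [dev=E feat=B main=A]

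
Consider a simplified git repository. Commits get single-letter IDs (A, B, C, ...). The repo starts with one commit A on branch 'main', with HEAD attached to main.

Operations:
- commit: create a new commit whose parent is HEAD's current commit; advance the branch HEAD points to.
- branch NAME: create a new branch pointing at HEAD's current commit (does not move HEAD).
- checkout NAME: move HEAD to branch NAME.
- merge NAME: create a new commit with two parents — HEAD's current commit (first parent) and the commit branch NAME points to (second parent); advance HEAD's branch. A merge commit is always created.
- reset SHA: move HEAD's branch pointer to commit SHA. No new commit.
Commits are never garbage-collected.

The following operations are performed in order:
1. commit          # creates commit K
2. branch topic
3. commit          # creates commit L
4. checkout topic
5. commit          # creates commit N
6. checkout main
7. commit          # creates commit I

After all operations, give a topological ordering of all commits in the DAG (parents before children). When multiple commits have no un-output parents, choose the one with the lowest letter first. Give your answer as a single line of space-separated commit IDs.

After op 1 (commit): HEAD=main@K [main=K]
After op 2 (branch): HEAD=main@K [main=K topic=K]
After op 3 (commit): HEAD=main@L [main=L topic=K]
After op 4 (checkout): HEAD=topic@K [main=L topic=K]
After op 5 (commit): HEAD=topic@N [main=L topic=N]
After op 6 (checkout): HEAD=main@L [main=L topic=N]
After op 7 (commit): HEAD=main@I [main=I topic=N]
commit A: parents=[]
commit I: parents=['L']
commit K: parents=['A']
commit L: parents=['K']
commit N: parents=['K']

Answer: A K L I N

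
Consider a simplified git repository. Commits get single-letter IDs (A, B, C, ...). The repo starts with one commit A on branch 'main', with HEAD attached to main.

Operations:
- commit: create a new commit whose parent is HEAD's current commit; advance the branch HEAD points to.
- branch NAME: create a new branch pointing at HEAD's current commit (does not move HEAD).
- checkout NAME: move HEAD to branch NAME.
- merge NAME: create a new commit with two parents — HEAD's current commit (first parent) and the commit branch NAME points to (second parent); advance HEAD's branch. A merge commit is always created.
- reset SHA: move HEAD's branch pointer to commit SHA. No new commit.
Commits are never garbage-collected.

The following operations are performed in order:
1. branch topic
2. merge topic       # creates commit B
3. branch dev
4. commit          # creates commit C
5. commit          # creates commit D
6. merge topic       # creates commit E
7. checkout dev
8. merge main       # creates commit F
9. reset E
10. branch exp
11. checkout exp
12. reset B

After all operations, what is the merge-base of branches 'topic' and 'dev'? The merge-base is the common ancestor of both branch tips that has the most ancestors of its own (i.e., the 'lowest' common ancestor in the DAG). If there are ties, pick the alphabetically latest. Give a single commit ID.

After op 1 (branch): HEAD=main@A [main=A topic=A]
After op 2 (merge): HEAD=main@B [main=B topic=A]
After op 3 (branch): HEAD=main@B [dev=B main=B topic=A]
After op 4 (commit): HEAD=main@C [dev=B main=C topic=A]
After op 5 (commit): HEAD=main@D [dev=B main=D topic=A]
After op 6 (merge): HEAD=main@E [dev=B main=E topic=A]
After op 7 (checkout): HEAD=dev@B [dev=B main=E topic=A]
After op 8 (merge): HEAD=dev@F [dev=F main=E topic=A]
After op 9 (reset): HEAD=dev@E [dev=E main=E topic=A]
After op 10 (branch): HEAD=dev@E [dev=E exp=E main=E topic=A]
After op 11 (checkout): HEAD=exp@E [dev=E exp=E main=E topic=A]
After op 12 (reset): HEAD=exp@B [dev=E exp=B main=E topic=A]
ancestors(topic=A): ['A']
ancestors(dev=E): ['A', 'B', 'C', 'D', 'E']
common: ['A']

Answer: A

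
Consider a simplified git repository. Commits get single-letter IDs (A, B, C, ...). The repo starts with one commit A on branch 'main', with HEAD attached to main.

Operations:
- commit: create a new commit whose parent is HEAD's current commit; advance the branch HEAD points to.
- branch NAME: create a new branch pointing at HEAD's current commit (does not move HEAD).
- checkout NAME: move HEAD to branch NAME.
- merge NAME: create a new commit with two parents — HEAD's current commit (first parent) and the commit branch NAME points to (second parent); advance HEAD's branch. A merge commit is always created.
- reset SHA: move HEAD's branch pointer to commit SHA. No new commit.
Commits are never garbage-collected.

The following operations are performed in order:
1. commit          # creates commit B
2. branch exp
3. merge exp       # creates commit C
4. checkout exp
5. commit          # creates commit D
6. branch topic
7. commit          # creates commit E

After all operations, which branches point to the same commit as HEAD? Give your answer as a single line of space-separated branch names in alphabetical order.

After op 1 (commit): HEAD=main@B [main=B]
After op 2 (branch): HEAD=main@B [exp=B main=B]
After op 3 (merge): HEAD=main@C [exp=B main=C]
After op 4 (checkout): HEAD=exp@B [exp=B main=C]
After op 5 (commit): HEAD=exp@D [exp=D main=C]
After op 6 (branch): HEAD=exp@D [exp=D main=C topic=D]
After op 7 (commit): HEAD=exp@E [exp=E main=C topic=D]

Answer: exp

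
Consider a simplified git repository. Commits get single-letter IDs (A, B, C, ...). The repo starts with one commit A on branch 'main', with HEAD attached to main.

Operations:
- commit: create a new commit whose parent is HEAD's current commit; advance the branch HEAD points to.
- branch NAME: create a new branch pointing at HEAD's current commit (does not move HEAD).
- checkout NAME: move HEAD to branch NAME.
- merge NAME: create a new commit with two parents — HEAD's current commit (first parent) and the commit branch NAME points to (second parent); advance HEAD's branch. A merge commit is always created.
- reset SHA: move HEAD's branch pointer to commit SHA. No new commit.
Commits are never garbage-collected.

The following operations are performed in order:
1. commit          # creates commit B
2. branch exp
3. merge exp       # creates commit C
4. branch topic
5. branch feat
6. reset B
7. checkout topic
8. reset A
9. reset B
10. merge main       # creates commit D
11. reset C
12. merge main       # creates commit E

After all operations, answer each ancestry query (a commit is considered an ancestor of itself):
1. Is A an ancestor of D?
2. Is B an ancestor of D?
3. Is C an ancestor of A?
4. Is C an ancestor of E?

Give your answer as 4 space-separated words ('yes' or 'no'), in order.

Answer: yes yes no yes

Derivation:
After op 1 (commit): HEAD=main@B [main=B]
After op 2 (branch): HEAD=main@B [exp=B main=B]
After op 3 (merge): HEAD=main@C [exp=B main=C]
After op 4 (branch): HEAD=main@C [exp=B main=C topic=C]
After op 5 (branch): HEAD=main@C [exp=B feat=C main=C topic=C]
After op 6 (reset): HEAD=main@B [exp=B feat=C main=B topic=C]
After op 7 (checkout): HEAD=topic@C [exp=B feat=C main=B topic=C]
After op 8 (reset): HEAD=topic@A [exp=B feat=C main=B topic=A]
After op 9 (reset): HEAD=topic@B [exp=B feat=C main=B topic=B]
After op 10 (merge): HEAD=topic@D [exp=B feat=C main=B topic=D]
After op 11 (reset): HEAD=topic@C [exp=B feat=C main=B topic=C]
After op 12 (merge): HEAD=topic@E [exp=B feat=C main=B topic=E]
ancestors(D) = {A,B,D}; A in? yes
ancestors(D) = {A,B,D}; B in? yes
ancestors(A) = {A}; C in? no
ancestors(E) = {A,B,C,E}; C in? yes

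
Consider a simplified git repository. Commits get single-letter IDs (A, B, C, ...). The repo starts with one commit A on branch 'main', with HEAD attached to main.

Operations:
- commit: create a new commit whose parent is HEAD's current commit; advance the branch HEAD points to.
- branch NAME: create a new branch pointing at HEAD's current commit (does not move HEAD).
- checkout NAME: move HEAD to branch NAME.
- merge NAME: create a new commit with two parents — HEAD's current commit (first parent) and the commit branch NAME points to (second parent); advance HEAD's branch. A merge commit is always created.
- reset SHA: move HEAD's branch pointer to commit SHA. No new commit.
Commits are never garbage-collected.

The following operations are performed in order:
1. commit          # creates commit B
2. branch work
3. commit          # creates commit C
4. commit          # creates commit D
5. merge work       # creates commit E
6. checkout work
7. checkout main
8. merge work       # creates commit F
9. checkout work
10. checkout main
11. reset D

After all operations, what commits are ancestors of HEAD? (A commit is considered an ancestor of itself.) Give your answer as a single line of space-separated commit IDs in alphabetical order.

After op 1 (commit): HEAD=main@B [main=B]
After op 2 (branch): HEAD=main@B [main=B work=B]
After op 3 (commit): HEAD=main@C [main=C work=B]
After op 4 (commit): HEAD=main@D [main=D work=B]
After op 5 (merge): HEAD=main@E [main=E work=B]
After op 6 (checkout): HEAD=work@B [main=E work=B]
After op 7 (checkout): HEAD=main@E [main=E work=B]
After op 8 (merge): HEAD=main@F [main=F work=B]
After op 9 (checkout): HEAD=work@B [main=F work=B]
After op 10 (checkout): HEAD=main@F [main=F work=B]
After op 11 (reset): HEAD=main@D [main=D work=B]

Answer: A B C D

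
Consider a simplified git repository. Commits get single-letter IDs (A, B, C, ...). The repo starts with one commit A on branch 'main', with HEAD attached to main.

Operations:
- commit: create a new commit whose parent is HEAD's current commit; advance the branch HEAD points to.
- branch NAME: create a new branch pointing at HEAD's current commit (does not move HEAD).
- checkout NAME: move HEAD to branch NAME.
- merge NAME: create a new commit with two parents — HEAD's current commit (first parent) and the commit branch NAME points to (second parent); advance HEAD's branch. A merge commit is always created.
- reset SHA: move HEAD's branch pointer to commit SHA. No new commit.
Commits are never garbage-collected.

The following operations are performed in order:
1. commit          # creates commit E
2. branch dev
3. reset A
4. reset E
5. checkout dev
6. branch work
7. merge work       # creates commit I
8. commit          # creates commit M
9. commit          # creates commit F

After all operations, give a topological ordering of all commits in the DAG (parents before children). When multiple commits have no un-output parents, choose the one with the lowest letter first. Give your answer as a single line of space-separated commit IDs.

Answer: A E I M F

Derivation:
After op 1 (commit): HEAD=main@E [main=E]
After op 2 (branch): HEAD=main@E [dev=E main=E]
After op 3 (reset): HEAD=main@A [dev=E main=A]
After op 4 (reset): HEAD=main@E [dev=E main=E]
After op 5 (checkout): HEAD=dev@E [dev=E main=E]
After op 6 (branch): HEAD=dev@E [dev=E main=E work=E]
After op 7 (merge): HEAD=dev@I [dev=I main=E work=E]
After op 8 (commit): HEAD=dev@M [dev=M main=E work=E]
After op 9 (commit): HEAD=dev@F [dev=F main=E work=E]
commit A: parents=[]
commit E: parents=['A']
commit F: parents=['M']
commit I: parents=['E', 'E']
commit M: parents=['I']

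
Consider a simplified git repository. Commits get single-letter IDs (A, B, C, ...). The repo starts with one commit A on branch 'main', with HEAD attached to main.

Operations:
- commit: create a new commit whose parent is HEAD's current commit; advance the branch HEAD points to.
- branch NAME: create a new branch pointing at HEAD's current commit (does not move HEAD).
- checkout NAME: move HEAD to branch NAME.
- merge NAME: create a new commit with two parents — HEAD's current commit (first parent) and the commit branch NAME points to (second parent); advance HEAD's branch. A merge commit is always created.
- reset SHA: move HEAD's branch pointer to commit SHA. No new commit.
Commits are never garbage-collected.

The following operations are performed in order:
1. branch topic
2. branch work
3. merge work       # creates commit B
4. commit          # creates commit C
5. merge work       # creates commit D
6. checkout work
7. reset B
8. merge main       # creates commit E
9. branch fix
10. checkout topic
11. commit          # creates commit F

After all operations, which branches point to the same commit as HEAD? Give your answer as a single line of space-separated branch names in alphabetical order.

Answer: topic

Derivation:
After op 1 (branch): HEAD=main@A [main=A topic=A]
After op 2 (branch): HEAD=main@A [main=A topic=A work=A]
After op 3 (merge): HEAD=main@B [main=B topic=A work=A]
After op 4 (commit): HEAD=main@C [main=C topic=A work=A]
After op 5 (merge): HEAD=main@D [main=D topic=A work=A]
After op 6 (checkout): HEAD=work@A [main=D topic=A work=A]
After op 7 (reset): HEAD=work@B [main=D topic=A work=B]
After op 8 (merge): HEAD=work@E [main=D topic=A work=E]
After op 9 (branch): HEAD=work@E [fix=E main=D topic=A work=E]
After op 10 (checkout): HEAD=topic@A [fix=E main=D topic=A work=E]
After op 11 (commit): HEAD=topic@F [fix=E main=D topic=F work=E]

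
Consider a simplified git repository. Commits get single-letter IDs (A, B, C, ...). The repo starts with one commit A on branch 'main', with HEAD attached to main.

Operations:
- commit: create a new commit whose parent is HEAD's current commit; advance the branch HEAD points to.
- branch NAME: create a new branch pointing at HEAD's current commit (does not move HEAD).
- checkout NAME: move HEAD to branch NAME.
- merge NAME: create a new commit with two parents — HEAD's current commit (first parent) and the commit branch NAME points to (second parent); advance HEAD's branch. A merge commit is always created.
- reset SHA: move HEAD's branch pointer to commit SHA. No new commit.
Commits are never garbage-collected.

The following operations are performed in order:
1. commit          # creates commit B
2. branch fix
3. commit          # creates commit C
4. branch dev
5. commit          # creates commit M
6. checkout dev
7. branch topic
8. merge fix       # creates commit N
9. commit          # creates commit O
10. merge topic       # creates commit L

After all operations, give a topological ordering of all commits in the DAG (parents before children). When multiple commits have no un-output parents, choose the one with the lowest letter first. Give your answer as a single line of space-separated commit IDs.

After op 1 (commit): HEAD=main@B [main=B]
After op 2 (branch): HEAD=main@B [fix=B main=B]
After op 3 (commit): HEAD=main@C [fix=B main=C]
After op 4 (branch): HEAD=main@C [dev=C fix=B main=C]
After op 5 (commit): HEAD=main@M [dev=C fix=B main=M]
After op 6 (checkout): HEAD=dev@C [dev=C fix=B main=M]
After op 7 (branch): HEAD=dev@C [dev=C fix=B main=M topic=C]
After op 8 (merge): HEAD=dev@N [dev=N fix=B main=M topic=C]
After op 9 (commit): HEAD=dev@O [dev=O fix=B main=M topic=C]
After op 10 (merge): HEAD=dev@L [dev=L fix=B main=M topic=C]
commit A: parents=[]
commit B: parents=['A']
commit C: parents=['B']
commit L: parents=['O', 'C']
commit M: parents=['C']
commit N: parents=['C', 'B']
commit O: parents=['N']

Answer: A B C M N O L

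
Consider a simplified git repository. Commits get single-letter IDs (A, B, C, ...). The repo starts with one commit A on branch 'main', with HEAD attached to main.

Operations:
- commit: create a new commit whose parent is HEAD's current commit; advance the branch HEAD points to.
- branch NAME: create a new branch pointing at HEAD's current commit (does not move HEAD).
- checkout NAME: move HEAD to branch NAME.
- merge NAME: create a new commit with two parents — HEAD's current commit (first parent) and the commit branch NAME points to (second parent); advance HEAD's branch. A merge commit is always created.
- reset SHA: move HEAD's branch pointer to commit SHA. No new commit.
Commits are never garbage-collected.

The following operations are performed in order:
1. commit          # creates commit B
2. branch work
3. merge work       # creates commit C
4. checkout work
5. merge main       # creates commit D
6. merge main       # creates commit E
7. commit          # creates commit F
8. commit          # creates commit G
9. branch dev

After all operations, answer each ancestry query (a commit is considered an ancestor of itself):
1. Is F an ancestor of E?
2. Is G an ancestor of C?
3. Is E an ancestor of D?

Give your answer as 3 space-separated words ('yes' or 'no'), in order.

After op 1 (commit): HEAD=main@B [main=B]
After op 2 (branch): HEAD=main@B [main=B work=B]
After op 3 (merge): HEAD=main@C [main=C work=B]
After op 4 (checkout): HEAD=work@B [main=C work=B]
After op 5 (merge): HEAD=work@D [main=C work=D]
After op 6 (merge): HEAD=work@E [main=C work=E]
After op 7 (commit): HEAD=work@F [main=C work=F]
After op 8 (commit): HEAD=work@G [main=C work=G]
After op 9 (branch): HEAD=work@G [dev=G main=C work=G]
ancestors(E) = {A,B,C,D,E}; F in? no
ancestors(C) = {A,B,C}; G in? no
ancestors(D) = {A,B,C,D}; E in? no

Answer: no no no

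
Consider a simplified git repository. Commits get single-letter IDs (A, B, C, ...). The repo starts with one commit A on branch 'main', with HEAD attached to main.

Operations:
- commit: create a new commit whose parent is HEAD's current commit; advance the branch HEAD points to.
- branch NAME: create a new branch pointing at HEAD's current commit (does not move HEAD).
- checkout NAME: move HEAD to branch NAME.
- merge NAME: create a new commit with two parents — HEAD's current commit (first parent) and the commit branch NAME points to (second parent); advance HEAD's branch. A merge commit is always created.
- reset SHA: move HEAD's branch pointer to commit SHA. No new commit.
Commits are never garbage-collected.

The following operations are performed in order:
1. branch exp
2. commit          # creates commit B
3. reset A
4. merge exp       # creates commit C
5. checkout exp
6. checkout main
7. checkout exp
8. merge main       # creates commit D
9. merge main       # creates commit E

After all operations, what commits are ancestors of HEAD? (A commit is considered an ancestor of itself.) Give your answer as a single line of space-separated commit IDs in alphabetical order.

Answer: A C D E

Derivation:
After op 1 (branch): HEAD=main@A [exp=A main=A]
After op 2 (commit): HEAD=main@B [exp=A main=B]
After op 3 (reset): HEAD=main@A [exp=A main=A]
After op 4 (merge): HEAD=main@C [exp=A main=C]
After op 5 (checkout): HEAD=exp@A [exp=A main=C]
After op 6 (checkout): HEAD=main@C [exp=A main=C]
After op 7 (checkout): HEAD=exp@A [exp=A main=C]
After op 8 (merge): HEAD=exp@D [exp=D main=C]
After op 9 (merge): HEAD=exp@E [exp=E main=C]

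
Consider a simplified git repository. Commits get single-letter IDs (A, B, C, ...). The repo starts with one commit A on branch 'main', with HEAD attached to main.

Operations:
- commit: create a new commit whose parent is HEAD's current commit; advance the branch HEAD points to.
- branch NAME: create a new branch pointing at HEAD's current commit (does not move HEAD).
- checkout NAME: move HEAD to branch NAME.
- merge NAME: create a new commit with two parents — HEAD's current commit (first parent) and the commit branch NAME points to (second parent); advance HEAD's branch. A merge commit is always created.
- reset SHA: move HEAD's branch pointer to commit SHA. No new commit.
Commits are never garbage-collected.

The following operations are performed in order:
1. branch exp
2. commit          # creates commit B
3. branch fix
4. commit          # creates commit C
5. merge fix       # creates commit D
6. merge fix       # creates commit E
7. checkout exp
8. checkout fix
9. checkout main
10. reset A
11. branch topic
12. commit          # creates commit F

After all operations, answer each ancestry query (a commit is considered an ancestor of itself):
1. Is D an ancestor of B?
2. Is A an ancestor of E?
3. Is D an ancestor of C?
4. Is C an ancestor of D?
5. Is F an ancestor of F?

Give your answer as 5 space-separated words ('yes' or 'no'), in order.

After op 1 (branch): HEAD=main@A [exp=A main=A]
After op 2 (commit): HEAD=main@B [exp=A main=B]
After op 3 (branch): HEAD=main@B [exp=A fix=B main=B]
After op 4 (commit): HEAD=main@C [exp=A fix=B main=C]
After op 5 (merge): HEAD=main@D [exp=A fix=B main=D]
After op 6 (merge): HEAD=main@E [exp=A fix=B main=E]
After op 7 (checkout): HEAD=exp@A [exp=A fix=B main=E]
After op 8 (checkout): HEAD=fix@B [exp=A fix=B main=E]
After op 9 (checkout): HEAD=main@E [exp=A fix=B main=E]
After op 10 (reset): HEAD=main@A [exp=A fix=B main=A]
After op 11 (branch): HEAD=main@A [exp=A fix=B main=A topic=A]
After op 12 (commit): HEAD=main@F [exp=A fix=B main=F topic=A]
ancestors(B) = {A,B}; D in? no
ancestors(E) = {A,B,C,D,E}; A in? yes
ancestors(C) = {A,B,C}; D in? no
ancestors(D) = {A,B,C,D}; C in? yes
ancestors(F) = {A,F}; F in? yes

Answer: no yes no yes yes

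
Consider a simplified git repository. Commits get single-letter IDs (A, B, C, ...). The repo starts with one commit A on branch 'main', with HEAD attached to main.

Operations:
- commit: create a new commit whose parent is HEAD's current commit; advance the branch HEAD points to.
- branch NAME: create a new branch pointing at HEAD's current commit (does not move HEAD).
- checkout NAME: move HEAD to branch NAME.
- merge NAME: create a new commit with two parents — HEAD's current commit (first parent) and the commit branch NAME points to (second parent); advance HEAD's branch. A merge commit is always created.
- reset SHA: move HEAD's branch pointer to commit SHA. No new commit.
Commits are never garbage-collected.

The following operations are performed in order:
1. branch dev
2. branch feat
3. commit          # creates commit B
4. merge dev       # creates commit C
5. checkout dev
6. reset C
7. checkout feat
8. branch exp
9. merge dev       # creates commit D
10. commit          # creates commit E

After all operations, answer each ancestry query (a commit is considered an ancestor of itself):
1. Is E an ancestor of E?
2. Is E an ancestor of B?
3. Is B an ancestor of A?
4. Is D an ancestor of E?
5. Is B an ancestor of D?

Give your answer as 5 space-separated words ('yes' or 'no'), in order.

After op 1 (branch): HEAD=main@A [dev=A main=A]
After op 2 (branch): HEAD=main@A [dev=A feat=A main=A]
After op 3 (commit): HEAD=main@B [dev=A feat=A main=B]
After op 4 (merge): HEAD=main@C [dev=A feat=A main=C]
After op 5 (checkout): HEAD=dev@A [dev=A feat=A main=C]
After op 6 (reset): HEAD=dev@C [dev=C feat=A main=C]
After op 7 (checkout): HEAD=feat@A [dev=C feat=A main=C]
After op 8 (branch): HEAD=feat@A [dev=C exp=A feat=A main=C]
After op 9 (merge): HEAD=feat@D [dev=C exp=A feat=D main=C]
After op 10 (commit): HEAD=feat@E [dev=C exp=A feat=E main=C]
ancestors(E) = {A,B,C,D,E}; E in? yes
ancestors(B) = {A,B}; E in? no
ancestors(A) = {A}; B in? no
ancestors(E) = {A,B,C,D,E}; D in? yes
ancestors(D) = {A,B,C,D}; B in? yes

Answer: yes no no yes yes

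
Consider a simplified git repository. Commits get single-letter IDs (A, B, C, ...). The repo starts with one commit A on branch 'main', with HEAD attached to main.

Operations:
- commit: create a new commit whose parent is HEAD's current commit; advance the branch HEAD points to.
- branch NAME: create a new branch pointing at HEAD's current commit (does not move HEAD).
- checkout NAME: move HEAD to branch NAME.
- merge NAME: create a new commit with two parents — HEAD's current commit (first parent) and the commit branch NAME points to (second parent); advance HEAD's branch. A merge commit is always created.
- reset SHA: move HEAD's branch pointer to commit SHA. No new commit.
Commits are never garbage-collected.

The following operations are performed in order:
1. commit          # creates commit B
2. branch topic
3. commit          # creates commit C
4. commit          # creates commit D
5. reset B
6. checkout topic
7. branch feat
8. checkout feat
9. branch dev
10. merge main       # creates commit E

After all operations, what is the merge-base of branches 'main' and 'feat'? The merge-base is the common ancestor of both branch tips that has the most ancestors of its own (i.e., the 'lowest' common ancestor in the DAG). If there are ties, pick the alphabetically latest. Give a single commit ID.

Answer: B

Derivation:
After op 1 (commit): HEAD=main@B [main=B]
After op 2 (branch): HEAD=main@B [main=B topic=B]
After op 3 (commit): HEAD=main@C [main=C topic=B]
After op 4 (commit): HEAD=main@D [main=D topic=B]
After op 5 (reset): HEAD=main@B [main=B topic=B]
After op 6 (checkout): HEAD=topic@B [main=B topic=B]
After op 7 (branch): HEAD=topic@B [feat=B main=B topic=B]
After op 8 (checkout): HEAD=feat@B [feat=B main=B topic=B]
After op 9 (branch): HEAD=feat@B [dev=B feat=B main=B topic=B]
After op 10 (merge): HEAD=feat@E [dev=B feat=E main=B topic=B]
ancestors(main=B): ['A', 'B']
ancestors(feat=E): ['A', 'B', 'E']
common: ['A', 'B']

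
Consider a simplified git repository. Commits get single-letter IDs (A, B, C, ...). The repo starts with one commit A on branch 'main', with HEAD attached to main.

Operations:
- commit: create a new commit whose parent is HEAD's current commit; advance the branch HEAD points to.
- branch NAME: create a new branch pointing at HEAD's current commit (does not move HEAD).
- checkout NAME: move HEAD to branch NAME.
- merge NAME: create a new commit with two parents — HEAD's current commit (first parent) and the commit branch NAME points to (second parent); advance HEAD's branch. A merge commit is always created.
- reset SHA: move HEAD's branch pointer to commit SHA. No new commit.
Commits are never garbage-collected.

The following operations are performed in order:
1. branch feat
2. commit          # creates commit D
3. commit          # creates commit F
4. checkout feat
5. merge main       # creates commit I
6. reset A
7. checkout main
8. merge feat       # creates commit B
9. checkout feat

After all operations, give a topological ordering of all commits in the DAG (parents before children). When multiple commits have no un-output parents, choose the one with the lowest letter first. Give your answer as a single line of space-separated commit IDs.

Answer: A D F B I

Derivation:
After op 1 (branch): HEAD=main@A [feat=A main=A]
After op 2 (commit): HEAD=main@D [feat=A main=D]
After op 3 (commit): HEAD=main@F [feat=A main=F]
After op 4 (checkout): HEAD=feat@A [feat=A main=F]
After op 5 (merge): HEAD=feat@I [feat=I main=F]
After op 6 (reset): HEAD=feat@A [feat=A main=F]
After op 7 (checkout): HEAD=main@F [feat=A main=F]
After op 8 (merge): HEAD=main@B [feat=A main=B]
After op 9 (checkout): HEAD=feat@A [feat=A main=B]
commit A: parents=[]
commit B: parents=['F', 'A']
commit D: parents=['A']
commit F: parents=['D']
commit I: parents=['A', 'F']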